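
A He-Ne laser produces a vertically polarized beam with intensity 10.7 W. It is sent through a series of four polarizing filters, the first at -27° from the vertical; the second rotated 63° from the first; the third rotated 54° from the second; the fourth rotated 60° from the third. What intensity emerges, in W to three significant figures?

I₁ = 10.7 W · cos²(27°) = 8.495 W.
I₂ = I₁ · cos²(63°) = 8.495 · 0.2061 = 1.751 W.
I₃ = I₂ · cos²(54°) = 1.751 · 0.3455 = 0.6049 W.
I₄ = I₃ · cos²(60°) = 0.6049 · 0.25 = 0.1512 W.

I ≈ 0.151 W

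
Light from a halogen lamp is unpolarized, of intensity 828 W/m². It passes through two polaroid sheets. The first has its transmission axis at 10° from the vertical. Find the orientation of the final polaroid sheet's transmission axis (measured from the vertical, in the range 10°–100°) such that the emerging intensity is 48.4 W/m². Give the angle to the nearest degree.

θ ≈ 80°

Unpolarized light through the first polarizer → I₁ = ½ I₀, now polarized at 10°.
Target fraction: 48.4 / 828 W/m² = 0.05845 of I₀.
Need I₂/I₀ = 0.05845, so cos²(θ − 10°) = 0.05845 / 0.5 = 0.1169.
θ − 10° = arccos(√0.1169) = 70.0°, giving θ ≈ 10 + 70.0 = 80.0°.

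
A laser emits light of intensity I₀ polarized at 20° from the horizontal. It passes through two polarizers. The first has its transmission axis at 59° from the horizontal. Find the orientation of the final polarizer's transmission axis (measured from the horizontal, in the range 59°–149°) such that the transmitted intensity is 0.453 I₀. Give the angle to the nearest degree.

I₁ = I₀ cos²(59° − 20°) = I₀ cos²(39°) = 0.604 I₀.
Need I₂/I₀ = 0.453, so cos²(θ − 59°) = 0.453 / 0.604 = 0.7501.
θ − 59° = arccos(√0.7501) = 30.0°, giving θ ≈ 59 + 30.0 = 89.0°.

θ ≈ 89°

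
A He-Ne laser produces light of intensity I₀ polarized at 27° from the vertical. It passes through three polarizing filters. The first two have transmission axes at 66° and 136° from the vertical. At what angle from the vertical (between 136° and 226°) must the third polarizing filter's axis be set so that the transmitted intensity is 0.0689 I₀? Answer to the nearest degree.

By Malus's law, I₁ = I₀ cos²(66° − 27°) = I₀ cos²(39°) = 0.604 I₀.
I₂ = I₁ cos²(136° − 66°) = 0.604 I₀ · cos²(70°) = 0.07065 I₀.
Need I₃/I₀ = 0.0689, so cos²(θ − 136°) = 0.0689 / 0.07065 = 0.9752.
θ − 136° = arccos(√0.9752) = 9.1°, giving θ ≈ 136 + 9.1 = 145.1°.

θ ≈ 145°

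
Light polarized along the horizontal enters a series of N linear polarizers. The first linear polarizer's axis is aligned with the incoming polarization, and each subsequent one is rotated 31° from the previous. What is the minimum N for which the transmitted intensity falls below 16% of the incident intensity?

First polarizer is aligned with the polarization: full transmission.
Each further stage multiplies by cos²(31°) = 0.7347.
After N polarizers: T = 0.7347^(N−1). Require T < 0.16 ⇒ N−1 > ln(0.16)/ln(0.7347) = 5.95, so N−1 ≥ 6 and N = 7.
Check: N=7 gives T = 0.1573 < 0.16; N=6 gives T = 0.2141.

N = 7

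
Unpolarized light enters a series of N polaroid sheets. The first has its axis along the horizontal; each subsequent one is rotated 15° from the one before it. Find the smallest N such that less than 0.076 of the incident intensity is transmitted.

First polarizer halves the unpolarized light: factor 1/2.
Each further stage multiplies by cos²(15°) = 0.933.
After N polarizers: T = 0.5·0.933^(N−1). Require T < 0.076 ⇒ N−1 > ln(0.076/0.5)/ln(0.933) = 27.17, so N−1 ≥ 28 and N = 29.
Check: N=29 gives T = 0.07175 < 0.076; N=28 gives T = 0.0769.

N = 29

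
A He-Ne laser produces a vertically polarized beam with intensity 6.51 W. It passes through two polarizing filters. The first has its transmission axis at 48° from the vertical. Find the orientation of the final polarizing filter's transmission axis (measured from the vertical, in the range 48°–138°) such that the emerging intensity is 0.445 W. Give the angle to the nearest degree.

θ ≈ 115°

I₁ = I₀ cos²(48° − 0°) = I₀ cos²(48°) = 0.4477 I₀.
Target fraction: 0.445 / 6.51 W = 0.06836 of I₀.
Need I₂/I₀ = 0.06836, so cos²(θ − 48°) = 0.06836 / 0.4477 = 0.1527.
θ − 48° = arccos(√0.1527) = 67.0°, giving θ ≈ 48 + 67.0 = 115.0°.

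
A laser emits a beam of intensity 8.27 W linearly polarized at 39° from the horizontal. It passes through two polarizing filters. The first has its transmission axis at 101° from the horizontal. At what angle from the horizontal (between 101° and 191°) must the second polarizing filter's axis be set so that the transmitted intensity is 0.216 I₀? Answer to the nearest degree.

By Malus's law, I₁ = I₀ cos²(101° − 39°) = I₀ cos²(62°) = 0.2204 I₀.
Need I₂/I₀ = 0.216, so cos²(θ − 101°) = 0.216 / 0.2204 = 0.98.
θ − 101° = arccos(√0.98) = 8.1°, giving θ ≈ 101 + 8.1 = 109.1°.

θ ≈ 109°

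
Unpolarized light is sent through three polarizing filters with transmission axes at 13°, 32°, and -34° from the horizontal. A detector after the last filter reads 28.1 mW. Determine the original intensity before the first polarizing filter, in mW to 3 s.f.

I₀ ≈ 380 mW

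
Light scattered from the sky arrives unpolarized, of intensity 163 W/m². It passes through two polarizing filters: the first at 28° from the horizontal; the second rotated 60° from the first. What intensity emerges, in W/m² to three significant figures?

I ≈ 20.4 W/m²

Unpolarized light through the first polarizer → I₁ = 163 W/m²/2 = 81.5 W/m², polarized at 28°.
I₂ = I₁ · cos²(60°) = 81.5 · 0.25 = 20.38 W/m².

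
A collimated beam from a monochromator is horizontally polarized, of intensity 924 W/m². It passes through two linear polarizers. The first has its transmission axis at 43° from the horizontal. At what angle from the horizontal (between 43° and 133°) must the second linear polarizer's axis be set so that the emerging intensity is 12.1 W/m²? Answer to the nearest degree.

θ ≈ 124°

I₁ = I₀ cos²(43° − 0°) = I₀ cos²(43°) = 0.5349 I₀.
Target fraction: 12.1 / 924 W/m² = 0.0131 of I₀.
Need I₂/I₀ = 0.0131, so cos²(θ − 43°) = 0.0131 / 0.5349 = 0.02448.
θ − 43° = arccos(√0.02448) = 81.0°, giving θ ≈ 43 + 81.0 = 124.0°.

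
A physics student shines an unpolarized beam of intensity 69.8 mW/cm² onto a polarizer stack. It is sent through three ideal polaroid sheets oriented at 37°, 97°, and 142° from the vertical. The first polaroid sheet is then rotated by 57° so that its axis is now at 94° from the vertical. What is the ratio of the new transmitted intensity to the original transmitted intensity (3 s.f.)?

Before rotation:
Unpolarized light through the first polarizer → I₁ = ½ I₀, now polarized at 37°.
I₂ = I₁ cos²(97° − 37°) = 0.5 I₀ · cos²(60°) = 0.125 I₀.
I₃ = I₂ cos²(142° − 97°) = 0.125 I₀ · cos²(45°) = 0.0625 I₀.
After rotation:
Unpolarized light through the first polarizer → I₁ = ½ I₀, now polarized at 94°.
I₂ = I₁ cos²(97° − 94°) = 0.5 I₀ · cos²(3°) = 0.4986 I₀.
I₃ = I₂ cos²(142° − 97°) = 0.4986 I₀ · cos²(45°) = 0.2493 I₀.
Ratio = 0.2493 / 0.0625 = 3.989.

I_new/I_old ≈ 3.99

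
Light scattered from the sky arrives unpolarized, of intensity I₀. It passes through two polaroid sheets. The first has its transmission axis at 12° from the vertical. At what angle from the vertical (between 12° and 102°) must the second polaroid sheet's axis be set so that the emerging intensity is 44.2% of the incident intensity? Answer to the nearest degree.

θ ≈ 32°

Unpolarized light through the first polarizer → I₁ = ½ I₀, now polarized at 12°.
Need I₂/I₀ = 0.442, so cos²(θ − 12°) = 0.442 / 0.5 = 0.884.
θ − 12° = arccos(√0.884) = 19.9°, giving θ ≈ 12 + 19.9 = 31.9°.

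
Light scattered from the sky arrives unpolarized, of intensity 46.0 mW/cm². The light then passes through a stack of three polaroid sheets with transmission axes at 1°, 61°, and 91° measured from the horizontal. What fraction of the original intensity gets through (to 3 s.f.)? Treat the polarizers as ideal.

I/I₀ ≈ 0.0938

Unpolarized light through the first polarizer → I₁ = 46.0 mW/cm²/2 = 23 mW/cm², polarized at 1°.
I₂ = I₁ · cos²(60°) = 23 · 0.25 = 5.75 mW/cm².
I₃ = I₂ · cos²(30°) = 5.75 · 0.75 = 4.313 mW/cm².
Transmitted fraction = 0.09375.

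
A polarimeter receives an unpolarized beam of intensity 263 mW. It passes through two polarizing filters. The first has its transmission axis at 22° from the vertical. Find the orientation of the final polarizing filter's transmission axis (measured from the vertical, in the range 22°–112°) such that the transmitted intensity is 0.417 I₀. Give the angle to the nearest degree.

Unpolarized light through the first polarizer → I₁ = ½ I₀, now polarized at 22°.
Need I₂/I₀ = 0.417, so cos²(θ − 22°) = 0.417 / 0.5 = 0.834.
θ − 22° = arccos(√0.834) = 24.0°, giving θ ≈ 22 + 24.0 = 46.0°.

θ ≈ 46°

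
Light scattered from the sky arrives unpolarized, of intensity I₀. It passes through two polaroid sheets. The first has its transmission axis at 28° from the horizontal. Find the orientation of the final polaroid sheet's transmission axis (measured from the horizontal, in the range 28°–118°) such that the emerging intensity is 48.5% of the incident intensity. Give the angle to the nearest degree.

θ ≈ 38°

Unpolarized light through the first polarizer → I₁ = ½ I₀, now polarized at 28°.
Need I₂/I₀ = 0.485, so cos²(θ − 28°) = 0.485 / 0.5 = 0.97.
θ − 28° = arccos(√0.97) = 10.0°, giving θ ≈ 28 + 10.0 = 38.0°.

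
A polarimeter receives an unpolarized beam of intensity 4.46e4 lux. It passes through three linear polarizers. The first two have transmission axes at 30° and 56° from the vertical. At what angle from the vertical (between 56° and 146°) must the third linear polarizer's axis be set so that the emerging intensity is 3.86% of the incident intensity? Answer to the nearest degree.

Unpolarized light through the first polarizer → I₁ = ½ I₀, now polarized at 30°.
I₂ = I₁ cos²(56° − 30°) = 0.5 I₀ · cos²(26°) = 0.4039 I₀.
Need I₃/I₀ = 0.0386, so cos²(θ − 56°) = 0.0386 / 0.4039 = 0.09556.
θ − 56° = arccos(√0.09556) = 72.0°, giving θ ≈ 56 + 72.0 = 128.0°.

θ ≈ 128°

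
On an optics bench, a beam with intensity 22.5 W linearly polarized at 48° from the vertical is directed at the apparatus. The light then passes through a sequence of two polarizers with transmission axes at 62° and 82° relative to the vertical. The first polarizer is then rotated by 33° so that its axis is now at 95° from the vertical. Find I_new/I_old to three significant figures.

I_new/I_old ≈ 0.531

Before rotation:
I₁ = I₀ cos²(62° − 48°) = I₀ cos²(14°) = 0.9415 I₀.
I₂ = I₁ cos²(82° − 62°) = 0.9415 I₀ · cos²(20°) = 0.8313 I₀.
After rotation:
I₁ = I₀ cos²(95° − 48°) = I₀ cos²(47°) = 0.4651 I₀.
I₂ = I₁ cos²(82° − 95°) = 0.4651 I₀ · cos²(13°) = 0.4416 I₀.
Ratio = 0.4416 / 0.8313 = 0.5312.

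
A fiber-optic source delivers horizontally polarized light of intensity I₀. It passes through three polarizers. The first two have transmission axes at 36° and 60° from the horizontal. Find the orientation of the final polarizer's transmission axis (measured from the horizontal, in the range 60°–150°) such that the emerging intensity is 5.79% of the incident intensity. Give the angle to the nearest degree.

θ ≈ 131°

I₁ = I₀ cos²(36° − 0°) = I₀ cos²(36°) = 0.6545 I₀.
I₂ = I₁ cos²(60° − 36°) = 0.6545 I₀ · cos²(24°) = 0.5462 I₀.
Need I₃/I₀ = 0.0579, so cos²(θ − 60°) = 0.0579 / 0.5462 = 0.106.
θ − 60° = arccos(√0.106) = 71.0°, giving θ ≈ 60 + 71.0 = 131.0°.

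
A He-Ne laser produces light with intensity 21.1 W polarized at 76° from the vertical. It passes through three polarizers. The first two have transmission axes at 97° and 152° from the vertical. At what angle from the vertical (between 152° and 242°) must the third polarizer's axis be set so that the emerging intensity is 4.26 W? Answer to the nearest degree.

θ ≈ 185°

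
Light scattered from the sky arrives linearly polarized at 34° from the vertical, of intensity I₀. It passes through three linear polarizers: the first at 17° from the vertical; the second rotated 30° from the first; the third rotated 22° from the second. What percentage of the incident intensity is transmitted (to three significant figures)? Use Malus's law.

≈ 59.0%

By Malus's law, I₁ = I₀ cos²(17° − 34°) = I₀ cos²(17°) = 0.9145 I₀.
I₂ = I₁ cos²(30°) = 0.9145 · 0.75 I₀ = 0.6859 I₀.
I₃ = I₂ cos²(22°) = 0.6859 · 0.8597 I₀ = 0.5896 I₀.
That is 58.96% of the incident intensity.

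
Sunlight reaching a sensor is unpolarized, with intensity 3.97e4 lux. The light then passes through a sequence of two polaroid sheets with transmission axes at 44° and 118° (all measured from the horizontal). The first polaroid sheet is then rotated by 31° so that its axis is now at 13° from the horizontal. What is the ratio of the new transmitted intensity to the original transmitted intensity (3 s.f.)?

Before rotation:
Unpolarized light through the first polarizer → I₁ = ½ I₀, now polarized at 44°.
I₂ = I₁ cos²(118° − 44°) = 0.5 I₀ · cos²(74°) = 0.03799 I₀.
After rotation:
Unpolarized light through the first polarizer → I₁ = ½ I₀, now polarized at 13°.
Angle between axes 1 and 2: 75°. I₂ = 0.5 I₀ · cos²(75°) = 0.03349 I₀.
Ratio = 0.03349 / 0.03799 = 0.8817.

I_new/I_old ≈ 0.882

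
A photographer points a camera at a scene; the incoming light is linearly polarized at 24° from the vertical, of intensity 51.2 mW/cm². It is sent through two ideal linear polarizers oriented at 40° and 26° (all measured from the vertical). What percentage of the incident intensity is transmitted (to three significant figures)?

≈ 87.0%

I₁ = 51.2 mW/cm² · cos²(16°) = 47.31 mW/cm².
I₂ = I₁ · cos²(14°) = 47.31 · 0.9415 = 44.54 mW/cm².
That is 86.99% of the incident intensity.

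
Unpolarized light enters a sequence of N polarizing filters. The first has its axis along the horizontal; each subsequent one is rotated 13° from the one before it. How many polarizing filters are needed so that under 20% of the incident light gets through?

First polarizer halves the unpolarized light: factor 1/2.
Each further stage multiplies by cos²(13°) = 0.9494.
After N polarizers: T = 0.5·0.9494^(N−1). Require T < 0.20 ⇒ N−1 > ln(0.20/0.5)/ln(0.9494) = 17.65, so N−1 ≥ 18 and N = 19.
Check: N=19 gives T = 0.1964 < 0.20; N=18 gives T = 0.2068.

N = 19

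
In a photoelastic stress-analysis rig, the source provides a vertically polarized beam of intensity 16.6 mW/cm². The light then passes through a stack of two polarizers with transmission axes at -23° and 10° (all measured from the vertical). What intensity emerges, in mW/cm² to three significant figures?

By Malus's law, I₁ = 16.6 mW/cm² · cos²(23°) = 14.07 mW/cm².
I₂ = I₁ · cos²(33°) = 14.07 · 0.7034 = 9.893 mW/cm².

I ≈ 9.89 mW/cm²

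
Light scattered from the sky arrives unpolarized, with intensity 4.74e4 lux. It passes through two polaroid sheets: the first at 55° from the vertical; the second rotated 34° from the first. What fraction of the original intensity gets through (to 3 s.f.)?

I/I₀ ≈ 0.344

Unpolarized light through the first polarizer → I₁ = 4.74e4 lux/2 = 2.37e+04 lux, polarized at 55°.
I₂ = I₁ · cos²(34°) = 2.37e+04 · 0.6873 = 1.629e+04 lux.
Transmitted fraction = 0.3437.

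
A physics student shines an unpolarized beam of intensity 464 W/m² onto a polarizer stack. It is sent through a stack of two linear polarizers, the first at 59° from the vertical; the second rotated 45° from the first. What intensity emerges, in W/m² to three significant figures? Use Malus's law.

I ≈ 116 W/m²

Unpolarized light through the first polarizer → I₁ = 464 W/m²/2 = 232 W/m², polarized at 59°.
I₂ = I₁ · cos²(45°) = 232 · 0.5 = 116 W/m².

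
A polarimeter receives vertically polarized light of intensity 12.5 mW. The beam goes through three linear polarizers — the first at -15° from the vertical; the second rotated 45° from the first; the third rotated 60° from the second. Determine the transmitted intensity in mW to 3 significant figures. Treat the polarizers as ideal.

I ≈ 1.46 mW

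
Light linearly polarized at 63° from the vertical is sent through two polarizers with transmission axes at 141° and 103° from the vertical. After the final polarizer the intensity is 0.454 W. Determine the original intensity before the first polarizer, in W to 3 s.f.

I₁ = I₀ cos²(141° − 63°) = I₀ cos²(78°) = 0.04323 I₀.
I₂ = I₁ cos²(103° − 141°) = 0.04323 I₀ · cos²(38°) = 0.02684 I₀.
So 0.454 W = 0.02684 I₀, giving I₀ = 0.454/0.02684 = 16.91 W.

I₀ ≈ 16.9 W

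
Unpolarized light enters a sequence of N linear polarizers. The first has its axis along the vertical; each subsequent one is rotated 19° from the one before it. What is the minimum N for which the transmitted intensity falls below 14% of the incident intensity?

First polarizer halves the unpolarized light: factor 1/2.
Each further stage multiplies by cos²(19°) = 0.894.
After N polarizers: T = 0.5·0.894^(N−1). Require T < 0.14 ⇒ N−1 > ln(0.14/0.5)/ln(0.894) = 11.36, so N−1 ≥ 12 and N = 13.
Check: N=13 gives T = 0.1303 < 0.14; N=12 gives T = 0.1458.

N = 13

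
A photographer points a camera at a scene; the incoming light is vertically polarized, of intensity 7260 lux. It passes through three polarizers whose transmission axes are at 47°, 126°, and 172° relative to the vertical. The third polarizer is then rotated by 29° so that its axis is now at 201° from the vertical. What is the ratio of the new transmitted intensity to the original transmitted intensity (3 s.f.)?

Before rotation:
By Malus's law, I₁ = I₀ cos²(47° − 0°) = I₀ cos²(47°) = 0.4651 I₀.
I₂ = I₁ cos²(126° − 47°) = 0.4651 I₀ · cos²(79°) = 0.01693 I₀.
I₃ = I₂ cos²(172° − 126°) = 0.01693 I₀ · cos²(46°) = 0.008172 I₀.
After rotation:
I₁ = I₀ cos²(47° − 0°) = I₀ cos²(47°) = 0.4651 I₀.
I₂ = I₁ cos²(126° − 47°) = 0.4651 I₀ · cos²(79°) = 0.01693 I₀.
I₃ = I₂ cos²(201° − 126°) = 0.01693 I₀ · cos²(75°) = 0.001134 I₀.
Ratio = 0.001134 / 0.008172 = 0.1388.

I_new/I_old ≈ 0.139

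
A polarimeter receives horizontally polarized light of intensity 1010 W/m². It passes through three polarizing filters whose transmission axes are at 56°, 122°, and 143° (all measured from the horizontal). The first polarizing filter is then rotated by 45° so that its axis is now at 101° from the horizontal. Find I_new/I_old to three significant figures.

Before rotation:
I₁ = I₀ cos²(56° − 0°) = I₀ cos²(56°) = 0.3127 I₀.
I₂ = I₁ cos²(122° − 56°) = 0.3127 I₀ · cos²(66°) = 0.05173 I₀.
I₃ = I₂ cos²(143° − 122°) = 0.05173 I₀ · cos²(21°) = 0.04509 I₀.
After rotation:
I₁ = I₀ cos²(101° − 0°) = I₀ cos²(79°) = 0.03641 I₀.
I₂ = I₁ cos²(122° − 101°) = 0.03641 I₀ · cos²(21°) = 0.03173 I₀.
I₃ = I₂ cos²(143° − 122°) = 0.03173 I₀ · cos²(21°) = 0.02766 I₀.
Ratio = 0.02766 / 0.04509 = 0.6134.

I_new/I_old ≈ 0.613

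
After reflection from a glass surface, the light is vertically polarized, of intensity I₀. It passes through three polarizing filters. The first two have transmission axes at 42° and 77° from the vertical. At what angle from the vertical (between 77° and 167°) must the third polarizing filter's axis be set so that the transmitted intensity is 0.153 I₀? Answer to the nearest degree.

θ ≈ 127°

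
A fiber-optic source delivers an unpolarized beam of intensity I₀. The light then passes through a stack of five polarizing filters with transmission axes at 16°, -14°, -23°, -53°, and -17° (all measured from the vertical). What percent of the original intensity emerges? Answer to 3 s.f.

≈ 18.0%

Unpolarized light through the first polarizer → I₁ = ½ I₀, now polarized at 16°.
I₂ = I₁ cos²(-14° − 16°) = 0.5 I₀ · cos²(30°) = 0.375 I₀.
I₃ = I₂ cos²(-23° + 14°) = 0.375 I₀ · cos²(9°) = 0.3658 I₀.
I₄ = I₃ cos²(-53° + 23°) = 0.3658 I₀ · cos²(30°) = 0.2744 I₀.
I₅ = I₄ cos²(-17° + 53°) = 0.2744 I₀ · cos²(36°) = 0.1796 I₀.
That is 17.96% of the incident intensity.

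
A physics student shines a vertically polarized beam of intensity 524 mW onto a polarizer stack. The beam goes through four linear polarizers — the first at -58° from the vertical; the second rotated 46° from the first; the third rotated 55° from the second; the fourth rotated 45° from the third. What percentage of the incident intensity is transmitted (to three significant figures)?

By Malus's law, I₁ = 524 mW · cos²(58°) = 147.1 mW.
I₂ = I₁ · cos²(46°) = 147.1 · 0.4826 = 71.01 mW.
I₃ = I₂ · cos²(55°) = 71.01 · 0.329 = 23.36 mW.
I₄ = I₃ · cos²(45°) = 23.36 · 0.5 = 11.68 mW.
That is 2.229% of the incident intensity.

≈ 2.23%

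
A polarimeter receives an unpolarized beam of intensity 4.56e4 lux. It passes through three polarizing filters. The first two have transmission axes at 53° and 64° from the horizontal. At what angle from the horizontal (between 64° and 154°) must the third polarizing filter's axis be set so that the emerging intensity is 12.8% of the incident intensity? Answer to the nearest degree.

θ ≈ 123°

Unpolarized light through the first polarizer → I₁ = ½ I₀, now polarized at 53°.
I₂ = I₁ cos²(64° − 53°) = 0.5 I₀ · cos²(11°) = 0.4818 I₀.
Need I₃/I₀ = 0.128, so cos²(θ − 64°) = 0.128 / 0.4818 = 0.2657.
θ − 64° = arccos(√0.2657) = 59.0°, giving θ ≈ 64 + 59.0 = 123.0°.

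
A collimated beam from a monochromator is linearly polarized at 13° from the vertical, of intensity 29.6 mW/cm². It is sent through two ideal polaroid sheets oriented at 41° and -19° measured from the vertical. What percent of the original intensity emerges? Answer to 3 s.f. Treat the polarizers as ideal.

By Malus's law, I₁ = 29.6 mW/cm² · cos²(28°) = 23.08 mW/cm².
I₂ = I₁ · cos²(60°) = 23.08 · 0.25 = 5.769 mW/cm².
That is 19.49% of the incident intensity.

≈ 19.5%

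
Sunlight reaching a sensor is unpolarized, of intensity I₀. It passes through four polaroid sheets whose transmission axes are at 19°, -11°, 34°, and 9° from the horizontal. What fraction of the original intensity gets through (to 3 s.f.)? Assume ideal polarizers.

Unpolarized light through the first polarizer → I₁ = ½ I₀, now polarized at 19°.
I₂ = I₁ cos²(-11° − 19°) = 0.5 I₀ · cos²(30°) = 0.375 I₀.
I₃ = I₂ cos²(34° + 11°) = 0.375 I₀ · cos²(45°) = 0.1875 I₀.
I₄ = I₃ cos²(9° − 34°) = 0.1875 I₀ · cos²(25°) = 0.154 I₀.
Transmitted fraction = 0.154.

≈ 0.154 I₀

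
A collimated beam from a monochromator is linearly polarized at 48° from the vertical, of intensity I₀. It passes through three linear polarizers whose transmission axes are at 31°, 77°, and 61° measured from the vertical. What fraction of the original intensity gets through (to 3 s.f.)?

≈ 0.408 I₀

I₁ = I₀ cos²(31° − 48°) = I₀ cos²(17°) = 0.9145 I₀.
I₂ = I₁ cos²(77° − 31°) = 0.9145 I₀ · cos²(46°) = 0.4413 I₀.
I₃ = I₂ cos²(61° − 77°) = 0.4413 I₀ · cos²(16°) = 0.4078 I₀.
Transmitted fraction = 0.4078.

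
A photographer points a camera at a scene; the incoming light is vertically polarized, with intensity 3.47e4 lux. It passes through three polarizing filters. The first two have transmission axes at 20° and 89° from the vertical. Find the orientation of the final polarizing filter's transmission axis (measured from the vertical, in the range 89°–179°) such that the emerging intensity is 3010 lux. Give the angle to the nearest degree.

I₁ = I₀ cos²(20° − 0°) = I₀ cos²(20°) = 0.883 I₀.
I₂ = I₁ cos²(89° − 20°) = 0.883 I₀ · cos²(69°) = 0.1134 I₀.
Target fraction: 3010 / 3.47e4 lux = 0.08674 of I₀.
Need I₃/I₀ = 0.08674, so cos²(θ − 89°) = 0.08674 / 0.1134 = 0.7649.
θ − 89° = arccos(√0.7649) = 29.0°, giving θ ≈ 89 + 29.0 = 118.0°.

θ ≈ 118°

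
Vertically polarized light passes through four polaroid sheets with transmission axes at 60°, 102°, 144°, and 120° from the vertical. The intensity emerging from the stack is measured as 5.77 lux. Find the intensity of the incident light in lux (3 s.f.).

By Malus's law, I₁ = I₀ cos²(60° − 0°) = I₀ cos²(60°) = 0.25 I₀.
I₂ = I₁ cos²(102° − 60°) = 0.25 I₀ · cos²(42°) = 0.1381 I₀.
I₃ = I₂ cos²(144° − 102°) = 0.1381 I₀ · cos²(42°) = 0.07625 I₀.
I₄ = I₃ cos²(120° − 144°) = 0.07625 I₀ · cos²(24°) = 0.06363 I₀.
So 5.77 lux = 0.06363 I₀, giving I₀ = 5.77/0.06363 = 90.67 lux.

I₀ ≈ 90.7 lux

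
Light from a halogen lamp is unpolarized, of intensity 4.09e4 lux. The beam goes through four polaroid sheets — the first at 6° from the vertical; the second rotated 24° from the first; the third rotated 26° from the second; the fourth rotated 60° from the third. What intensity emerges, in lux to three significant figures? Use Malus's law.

Unpolarized light through the first polarizer → I₁ = 4.09e4 lux/2 = 2.045e+04 lux, polarized at 6°.
I₂ = I₁ · cos²(24°) = 2.045e+04 · 0.8346 = 1.707e+04 lux.
I₃ = I₂ · cos²(26°) = 1.707e+04 · 0.8078 = 1.379e+04 lux.
I₄ = I₃ · cos²(60°) = 1.379e+04 · 0.25 = 3447 lux.

I ≈ 3450 lux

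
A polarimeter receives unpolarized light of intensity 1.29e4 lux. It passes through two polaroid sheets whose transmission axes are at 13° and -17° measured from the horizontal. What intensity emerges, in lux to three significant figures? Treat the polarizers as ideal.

Unpolarized light through the first polarizer → I₁ = 1.29e4 lux/2 = 6450 lux, polarized at 13°.
I₂ = I₁ · cos²(30°) = 6450 · 0.75 = 4838 lux.

I ≈ 4840 lux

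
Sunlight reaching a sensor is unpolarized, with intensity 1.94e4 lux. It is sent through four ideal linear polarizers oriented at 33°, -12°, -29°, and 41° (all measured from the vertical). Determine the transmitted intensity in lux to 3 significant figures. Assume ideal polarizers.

Unpolarized light through the first polarizer → I₁ = 1.94e4 lux/2 = 9700 lux, polarized at 33°.
I₂ = I₁ · cos²(45°) = 9700 · 0.5 = 4850 lux.
I₃ = I₂ · cos²(17°) = 4850 · 0.9145 = 4435 lux.
I₄ = I₃ · cos²(70°) = 4435 · 0.117 = 518.8 lux.

I ≈ 519 lux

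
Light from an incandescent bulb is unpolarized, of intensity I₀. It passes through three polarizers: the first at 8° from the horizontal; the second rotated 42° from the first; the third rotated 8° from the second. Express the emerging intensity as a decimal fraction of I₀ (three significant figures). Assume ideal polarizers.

≈ 0.271 I₀

Unpolarized light through the first polarizer → I₁ = ½ I₀, now polarized at 8°.
I₂ = I₁ cos²(42°) = 0.5 · 0.5523 I₀ = 0.2761 I₀.
I₃ = I₂ cos²(8°) = 0.2761 · 0.9806 I₀ = 0.2708 I₀.
Transmitted fraction = 0.2708.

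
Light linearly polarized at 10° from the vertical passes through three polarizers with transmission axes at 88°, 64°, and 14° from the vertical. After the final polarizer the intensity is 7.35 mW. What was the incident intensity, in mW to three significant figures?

By Malus's law, I₁ = I₀ cos²(88° − 10°) = I₀ cos²(78°) = 0.04323 I₀.
I₂ = I₁ cos²(64° − 88°) = 0.04323 I₀ · cos²(24°) = 0.03608 I₀.
I₃ = I₂ cos²(14° − 64°) = 0.03608 I₀ · cos²(50°) = 0.01491 I₀.
So 7.35 mW = 0.01491 I₀, giving I₀ = 7.35/0.01491 = 493.1 mW.

I₀ ≈ 493 mW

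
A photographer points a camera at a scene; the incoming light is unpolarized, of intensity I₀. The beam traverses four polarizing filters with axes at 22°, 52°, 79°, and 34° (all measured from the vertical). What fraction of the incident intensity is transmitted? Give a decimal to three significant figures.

≈ 0.149 I₀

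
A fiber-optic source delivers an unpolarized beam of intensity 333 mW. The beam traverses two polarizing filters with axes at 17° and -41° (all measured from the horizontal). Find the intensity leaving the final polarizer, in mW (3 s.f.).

I ≈ 46.8 mW

Unpolarized light through the first polarizer → I₁ = 333 mW/2 = 166.5 mW, polarized at 17°.
I₂ = I₁ · cos²(58°) = 166.5 · 0.2808 = 46.76 mW.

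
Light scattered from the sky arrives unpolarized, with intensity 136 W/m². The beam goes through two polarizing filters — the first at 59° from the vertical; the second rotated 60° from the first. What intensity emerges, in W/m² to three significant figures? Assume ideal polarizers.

Unpolarized light through the first polarizer → I₁ = 136 W/m²/2 = 68 W/m², polarized at 59°.
I₂ = I₁ · cos²(60°) = 68 · 0.25 = 17 W/m².

I ≈ 17.0 W/m²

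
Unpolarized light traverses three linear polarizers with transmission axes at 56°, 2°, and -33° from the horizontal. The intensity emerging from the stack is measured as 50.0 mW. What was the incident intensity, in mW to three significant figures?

Unpolarized light through the first polarizer → I₁ = ½ I₀, now polarized at 56°.
I₂ = I₁ cos²(2° − 56°) = 0.5 I₀ · cos²(54°) = 0.1727 I₀.
I₃ = I₂ cos²(-33° − 2°) = 0.1727 I₀ · cos²(35°) = 0.1159 I₀.
So 50.0 mW = 0.1159 I₀, giving I₀ = 50.0/0.1159 = 431.4 mW.

I₀ ≈ 431 mW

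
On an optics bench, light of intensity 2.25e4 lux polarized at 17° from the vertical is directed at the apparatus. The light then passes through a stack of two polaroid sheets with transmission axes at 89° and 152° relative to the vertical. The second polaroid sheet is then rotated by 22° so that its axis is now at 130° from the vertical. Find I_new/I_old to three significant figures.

I_new/I_old ≈ 2.76

Before rotation:
I₁ = I₀ cos²(89° − 17°) = I₀ cos²(72°) = 0.09549 I₀.
I₂ = I₁ cos²(152° − 89°) = 0.09549 I₀ · cos²(63°) = 0.01968 I₀.
After rotation:
I₁ = I₀ cos²(89° − 17°) = I₀ cos²(72°) = 0.09549 I₀.
I₂ = I₁ cos²(130° − 89°) = 0.09549 I₀ · cos²(41°) = 0.05439 I₀.
Ratio = 0.05439 / 0.01968 = 2.764.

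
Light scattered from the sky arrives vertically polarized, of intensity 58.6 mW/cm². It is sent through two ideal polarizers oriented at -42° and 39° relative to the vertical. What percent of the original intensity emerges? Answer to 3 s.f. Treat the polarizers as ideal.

By Malus's law, I₁ = 58.6 mW/cm² · cos²(42°) = 32.36 mW/cm².
I₂ = I₁ · cos²(81°) = 32.36 · 0.02447 = 0.792 mW/cm².
That is 1.351% of the incident intensity.

≈ 1.35%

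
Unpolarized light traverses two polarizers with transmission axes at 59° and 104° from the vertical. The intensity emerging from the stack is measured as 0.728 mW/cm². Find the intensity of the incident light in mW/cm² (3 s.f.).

Unpolarized light through the first polarizer → I₁ = ½ I₀, now polarized at 59°.
I₂ = I₁ cos²(104° − 59°) = 0.5 I₀ · cos²(45°) = 0.25 I₀.
So 0.728 mW/cm² = 0.25 I₀, giving I₀ = 0.728/0.25 = 2.912 mW/cm².

I₀ ≈ 2.91 mW/cm²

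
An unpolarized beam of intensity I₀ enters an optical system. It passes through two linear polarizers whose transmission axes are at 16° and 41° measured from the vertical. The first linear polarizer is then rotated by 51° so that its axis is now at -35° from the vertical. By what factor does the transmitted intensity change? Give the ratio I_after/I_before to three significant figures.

Before rotation:
Unpolarized light through the first polarizer → I₁ = ½ I₀, now polarized at 16°.
I₂ = I₁ cos²(41° − 16°) = 0.5 I₀ · cos²(25°) = 0.4107 I₀.
After rotation:
Unpolarized light through the first polarizer → I₁ = ½ I₀, now polarized at -35°.
I₂ = I₁ cos²(41° + 35°) = 0.5 I₀ · cos²(76°) = 0.02926 I₀.
Ratio = 0.02926 / 0.4107 = 0.07125.

I_new/I_old ≈ 0.0713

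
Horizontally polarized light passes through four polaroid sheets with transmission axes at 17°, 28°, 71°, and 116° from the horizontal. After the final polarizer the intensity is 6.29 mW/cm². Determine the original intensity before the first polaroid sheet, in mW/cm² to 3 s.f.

I₀ ≈ 26.7 mW/cm²

I₁ = I₀ cos²(17° − 0°) = I₀ cos²(17°) = 0.9145 I₀.
I₂ = I₁ cos²(28° − 17°) = 0.9145 I₀ · cos²(11°) = 0.8812 I₀.
I₃ = I₂ cos²(71° − 28°) = 0.8812 I₀ · cos²(43°) = 0.4713 I₀.
I₄ = I₃ cos²(116° − 71°) = 0.4713 I₀ · cos²(45°) = 0.2357 I₀.
So 6.29 mW/cm² = 0.2357 I₀, giving I₀ = 6.29/0.2357 = 26.69 mW/cm².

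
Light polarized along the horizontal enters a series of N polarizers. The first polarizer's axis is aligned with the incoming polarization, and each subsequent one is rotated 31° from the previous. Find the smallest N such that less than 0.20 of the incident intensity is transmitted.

N = 7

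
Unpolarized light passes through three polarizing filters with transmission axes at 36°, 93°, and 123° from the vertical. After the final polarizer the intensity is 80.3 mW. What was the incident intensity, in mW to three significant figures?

Unpolarized light through the first polarizer → I₁ = ½ I₀, now polarized at 36°.
I₂ = I₁ cos²(93° − 36°) = 0.5 I₀ · cos²(57°) = 0.1483 I₀.
I₃ = I₂ cos²(123° − 93°) = 0.1483 I₀ · cos²(30°) = 0.1112 I₀.
So 80.3 mW = 0.1112 I₀, giving I₀ = 80.3/0.1112 = 721.9 mW.

I₀ ≈ 722 mW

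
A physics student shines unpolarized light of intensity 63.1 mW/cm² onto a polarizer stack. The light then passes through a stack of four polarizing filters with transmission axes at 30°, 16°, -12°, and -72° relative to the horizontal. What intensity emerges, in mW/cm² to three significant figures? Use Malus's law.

I ≈ 5.79 mW/cm²

Unpolarized light through the first polarizer → I₁ = 63.1 mW/cm²/2 = 31.55 mW/cm², polarized at 30°.
I₂ = I₁ · cos²(14°) = 31.55 · 0.9415 = 29.7 mW/cm².
I₃ = I₂ · cos²(28°) = 29.7 · 0.7796 = 23.16 mW/cm².
I₄ = I₃ · cos²(60°) = 23.16 · 0.25 = 5.789 mW/cm².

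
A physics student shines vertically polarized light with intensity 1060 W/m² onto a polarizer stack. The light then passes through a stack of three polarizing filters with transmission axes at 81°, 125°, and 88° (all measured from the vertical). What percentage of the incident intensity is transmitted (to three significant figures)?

≈ 0.808%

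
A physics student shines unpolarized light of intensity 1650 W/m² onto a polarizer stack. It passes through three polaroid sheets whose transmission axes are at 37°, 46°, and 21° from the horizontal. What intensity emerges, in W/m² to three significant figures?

I ≈ 661 W/m²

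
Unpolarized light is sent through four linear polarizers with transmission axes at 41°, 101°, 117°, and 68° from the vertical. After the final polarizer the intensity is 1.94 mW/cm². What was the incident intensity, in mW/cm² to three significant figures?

I₀ ≈ 39.0 mW/cm²

Unpolarized light through the first polarizer → I₁ = ½ I₀, now polarized at 41°.
I₂ = I₁ cos²(101° − 41°) = 0.5 I₀ · cos²(60°) = 0.125 I₀.
I₃ = I₂ cos²(117° − 101°) = 0.125 I₀ · cos²(16°) = 0.1155 I₀.
I₄ = I₃ cos²(68° − 117°) = 0.1155 I₀ · cos²(49°) = 0.04971 I₀.
So 1.94 mW/cm² = 0.04971 I₀, giving I₀ = 1.94/0.04971 = 39.02 mW/cm².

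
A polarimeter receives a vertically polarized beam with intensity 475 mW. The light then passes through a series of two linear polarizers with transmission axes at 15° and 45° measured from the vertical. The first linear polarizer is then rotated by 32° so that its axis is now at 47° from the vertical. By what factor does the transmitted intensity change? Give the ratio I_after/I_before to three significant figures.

Before rotation:
I₁ = I₀ cos²(15° − 0°) = I₀ cos²(15°) = 0.933 I₀.
I₂ = I₁ cos²(45° − 15°) = 0.933 I₀ · cos²(30°) = 0.6998 I₀.
After rotation:
I₁ = I₀ cos²(47° − 0°) = I₀ cos²(47°) = 0.4651 I₀.
I₂ = I₁ cos²(45° − 47°) = 0.4651 I₀ · cos²(2°) = 0.4646 I₀.
Ratio = 0.4646 / 0.6998 = 0.6639.

I_new/I_old ≈ 0.664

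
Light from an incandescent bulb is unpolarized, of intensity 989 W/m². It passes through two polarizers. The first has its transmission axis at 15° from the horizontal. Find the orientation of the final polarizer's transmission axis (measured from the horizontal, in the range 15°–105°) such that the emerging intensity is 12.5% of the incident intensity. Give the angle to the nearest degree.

Unpolarized light through the first polarizer → I₁ = ½ I₀, now polarized at 15°.
Need I₂/I₀ = 0.125, so cos²(θ − 15°) = 0.125 / 0.5 = 0.25.
θ − 15° = arccos(√0.25) = 60.0°, giving θ ≈ 15 + 60.0 = 75.0°.

θ ≈ 75°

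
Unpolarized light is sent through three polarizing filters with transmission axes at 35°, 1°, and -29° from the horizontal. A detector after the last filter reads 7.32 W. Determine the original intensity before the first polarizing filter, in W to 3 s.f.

Unpolarized light through the first polarizer → I₁ = ½ I₀, now polarized at 35°.
I₂ = I₁ cos²(1° − 35°) = 0.5 I₀ · cos²(34°) = 0.3437 I₀.
I₃ = I₂ cos²(-29° − 1°) = 0.3437 I₀ · cos²(30°) = 0.2577 I₀.
So 7.32 W = 0.2577 I₀, giving I₀ = 7.32/0.2577 = 28.4 W.

I₀ ≈ 28.4 W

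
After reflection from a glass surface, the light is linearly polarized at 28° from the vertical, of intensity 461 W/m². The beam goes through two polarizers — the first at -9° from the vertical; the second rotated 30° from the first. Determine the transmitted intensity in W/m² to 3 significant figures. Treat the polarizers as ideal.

I ≈ 221 W/m²

I₁ = 461 W/m² · cos²(37°) = 294 W/m².
I₂ = I₁ · cos²(30°) = 294 · 0.75 = 220.5 W/m².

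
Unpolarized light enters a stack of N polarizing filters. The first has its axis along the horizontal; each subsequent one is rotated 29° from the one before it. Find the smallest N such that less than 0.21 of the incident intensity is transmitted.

First polarizer halves the unpolarized light: factor 1/2.
Each further stage multiplies by cos²(29°) = 0.765.
After N polarizers: T = 0.5·0.765^(N−1). Require T < 0.21 ⇒ N−1 > ln(0.21/0.5)/ln(0.765) = 3.24, so N−1 ≥ 4 and N = 5.
Check: N=5 gives T = 0.1712 < 0.21; N=4 gives T = 0.2238.

N = 5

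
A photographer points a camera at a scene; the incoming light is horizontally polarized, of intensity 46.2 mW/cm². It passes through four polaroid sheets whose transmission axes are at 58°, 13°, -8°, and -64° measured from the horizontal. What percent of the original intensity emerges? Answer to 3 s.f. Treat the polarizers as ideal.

≈ 3.83%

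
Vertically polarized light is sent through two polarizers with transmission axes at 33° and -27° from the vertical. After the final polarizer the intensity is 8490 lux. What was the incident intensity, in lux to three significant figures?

I₀ ≈ 4.83e4 lux

I₁ = I₀ cos²(33° − 0°) = I₀ cos²(33°) = 0.7034 I₀.
I₂ = I₁ cos²(-27° − 33°) = 0.7034 I₀ · cos²(60°) = 0.1758 I₀.
So 8490 lux = 0.1758 I₀, giving I₀ = 8490/0.1758 = 4.828e+04 lux.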